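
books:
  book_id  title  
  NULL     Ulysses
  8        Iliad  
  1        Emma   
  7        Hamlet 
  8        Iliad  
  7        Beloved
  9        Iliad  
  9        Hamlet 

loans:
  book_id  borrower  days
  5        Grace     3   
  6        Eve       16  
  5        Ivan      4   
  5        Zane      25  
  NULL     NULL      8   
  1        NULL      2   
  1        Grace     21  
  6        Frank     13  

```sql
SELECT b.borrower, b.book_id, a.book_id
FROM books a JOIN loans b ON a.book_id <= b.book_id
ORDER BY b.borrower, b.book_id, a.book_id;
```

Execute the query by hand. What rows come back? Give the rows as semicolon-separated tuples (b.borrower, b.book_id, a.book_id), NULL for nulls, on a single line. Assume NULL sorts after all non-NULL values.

(Eve, 6, 1); (Frank, 6, 1); (Grace, 1, 1); (Grace, 5, 1); (Ivan, 5, 1); (Zane, 5, 1); (NULL, 1, 1)

INNER JOIN keeps only pairs where the ON condition holds.
Matching on a.book_id <= b.book_id. A NULL in a compared column never satisfies the condition.
- a[0] book_id=NULL → no match; dropped.
- a[1] book_id=8 → no match; dropped.
- a[2] book_id=1 → 7 match(es) in b → 7 row(s).
- a[3] book_id=7 → no match; dropped.
- a[4] book_id=8 → no match; dropped.
- a[5] book_id=7 → no match; dropped.
- a[6] book_id=9 → no match; dropped.
- a[7] book_id=9 → no match; dropped.
After projecting and ordering:
b.borrower | b.book_id | a.book_id
Eve | 6 | 1
Frank | 6 | 1
Grace | 1 | 1
Grace | 5 | 1
Ivan | 5 | 1
Zane | 5 | 1
NULL | 1 | 1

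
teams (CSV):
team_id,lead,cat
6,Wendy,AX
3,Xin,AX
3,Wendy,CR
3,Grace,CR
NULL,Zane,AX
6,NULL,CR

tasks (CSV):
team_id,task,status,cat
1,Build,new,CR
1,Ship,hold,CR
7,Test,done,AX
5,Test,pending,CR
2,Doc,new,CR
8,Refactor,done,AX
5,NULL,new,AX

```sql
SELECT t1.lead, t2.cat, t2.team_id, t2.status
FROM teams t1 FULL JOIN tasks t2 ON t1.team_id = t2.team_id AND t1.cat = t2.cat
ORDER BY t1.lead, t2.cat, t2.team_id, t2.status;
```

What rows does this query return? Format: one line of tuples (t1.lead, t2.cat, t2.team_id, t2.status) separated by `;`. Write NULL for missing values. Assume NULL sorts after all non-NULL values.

(Grace, NULL, NULL, NULL); (Wendy, NULL, NULL, NULL); (Wendy, NULL, NULL, NULL); (Xin, NULL, NULL, NULL); (Zane, NULL, NULL, NULL); (NULL, AX, 5, new); (NULL, AX, 7, done); (NULL, AX, 8, done); (NULL, CR, 1, hold); (NULL, CR, 1, new); (NULL, CR, 2, new); (NULL, CR, 5, pending); (NULL, NULL, NULL, NULL)

FULL OUTER JOIN keeps every row from both sides; unmatched rows get NULL for the other side's columns.
Matching on t1.team_id = t2.team_id AND t1.cat = t2.cat. A NULL in a compared column never satisfies the condition.
- t1 (team_id=6, cat=AX) has no partner → padded with NULL.
- t1 (team_id=3, cat=AX) has no partner → padded with NULL.
- t1 (team_id=3, cat=CR) has no partner → padded with NULL.
- t1 (team_id=3, cat=CR) has no partner → padded with NULL.
- t1 (team_id=NULL, cat=AX) has no partner → padded with NULL.
- t1 (team_id=6, cat=CR) has no partner → padded with NULL.
- plus 7 unmatched t2 row(s), each kept with NULL t1 columns.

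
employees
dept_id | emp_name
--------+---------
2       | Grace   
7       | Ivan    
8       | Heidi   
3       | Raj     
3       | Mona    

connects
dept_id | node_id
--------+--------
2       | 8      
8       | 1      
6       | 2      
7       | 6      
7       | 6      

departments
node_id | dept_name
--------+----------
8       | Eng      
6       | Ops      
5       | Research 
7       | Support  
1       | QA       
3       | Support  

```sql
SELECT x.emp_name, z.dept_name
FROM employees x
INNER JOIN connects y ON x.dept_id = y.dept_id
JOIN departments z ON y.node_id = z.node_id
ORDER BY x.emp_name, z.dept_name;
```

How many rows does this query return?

Joins associate left-to-right: employees INNER JOIN connects on dept_id gives 4 intermediate row(s).
Then INNER JOIN `departments z` on node_id: keep only rows whose y.node_id appears in z.
Result: 4 row(s).

4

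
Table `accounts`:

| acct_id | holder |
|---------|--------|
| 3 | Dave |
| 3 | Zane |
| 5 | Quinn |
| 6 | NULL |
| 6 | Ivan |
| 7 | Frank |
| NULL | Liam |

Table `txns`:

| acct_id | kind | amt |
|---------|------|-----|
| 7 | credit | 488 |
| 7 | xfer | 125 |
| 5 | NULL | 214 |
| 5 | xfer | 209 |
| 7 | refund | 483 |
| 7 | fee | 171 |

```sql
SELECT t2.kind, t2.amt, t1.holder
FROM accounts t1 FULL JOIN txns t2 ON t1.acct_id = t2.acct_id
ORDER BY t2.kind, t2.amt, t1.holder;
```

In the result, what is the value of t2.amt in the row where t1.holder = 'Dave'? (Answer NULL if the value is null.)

FULL OUTER JOIN keeps every row from both sides; unmatched rows get NULL for the other side's columns.
Matching on t1.acct_id = t2.acct_id. A NULL in a compared column never satisfies the condition.
- t1 row (acct_id=3): no match → kept, t2 columns NULL.
- t1 row (acct_id=3): no match → kept, t2 columns NULL.
- t1 row (acct_id=5): matches 2 t2 row(s) → 2 output row(s).
- t1 row (acct_id=6): no match → kept, t2 columns NULL.
- t1 row (acct_id=6): no match → kept, t2 columns NULL.
- t1 row (acct_id=7): matches 4 t2 row(s) → 4 output row(s).
- t1 row (acct_id=NULL): no match → kept, t2 columns NULL.

NULL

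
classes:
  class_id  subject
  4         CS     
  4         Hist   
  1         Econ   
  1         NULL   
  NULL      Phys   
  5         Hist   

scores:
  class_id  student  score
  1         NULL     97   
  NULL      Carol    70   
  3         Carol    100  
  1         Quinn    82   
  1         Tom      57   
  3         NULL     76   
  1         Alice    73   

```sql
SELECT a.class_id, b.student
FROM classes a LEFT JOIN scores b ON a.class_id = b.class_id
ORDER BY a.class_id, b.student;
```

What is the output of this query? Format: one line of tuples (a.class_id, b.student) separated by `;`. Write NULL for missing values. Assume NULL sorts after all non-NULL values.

(1, Alice); (1, Alice); (1, Quinn); (1, Quinn); (1, Tom); (1, Tom); (1, NULL); (1, NULL); (4, NULL); (4, NULL); (5, NULL); (NULL, NULL)

LEFT JOIN keeps every row from `classes`; unmatched rows get NULL for `scores`'s columns.
Matching on a.class_id = b.class_id. A NULL in a compared column never satisfies the condition.
- a (class_id=4) has no partner → padded with NULL.
- a (class_id=4) has no partner → padded with NULL.
- a (class_id=1) pairs with 4 row(s) of b.
- a (class_id=1) pairs with 4 row(s) of b.
- a (class_id=NULL) has no partner → padded with NULL.
- a (class_id=5) has no partner → padded with NULL.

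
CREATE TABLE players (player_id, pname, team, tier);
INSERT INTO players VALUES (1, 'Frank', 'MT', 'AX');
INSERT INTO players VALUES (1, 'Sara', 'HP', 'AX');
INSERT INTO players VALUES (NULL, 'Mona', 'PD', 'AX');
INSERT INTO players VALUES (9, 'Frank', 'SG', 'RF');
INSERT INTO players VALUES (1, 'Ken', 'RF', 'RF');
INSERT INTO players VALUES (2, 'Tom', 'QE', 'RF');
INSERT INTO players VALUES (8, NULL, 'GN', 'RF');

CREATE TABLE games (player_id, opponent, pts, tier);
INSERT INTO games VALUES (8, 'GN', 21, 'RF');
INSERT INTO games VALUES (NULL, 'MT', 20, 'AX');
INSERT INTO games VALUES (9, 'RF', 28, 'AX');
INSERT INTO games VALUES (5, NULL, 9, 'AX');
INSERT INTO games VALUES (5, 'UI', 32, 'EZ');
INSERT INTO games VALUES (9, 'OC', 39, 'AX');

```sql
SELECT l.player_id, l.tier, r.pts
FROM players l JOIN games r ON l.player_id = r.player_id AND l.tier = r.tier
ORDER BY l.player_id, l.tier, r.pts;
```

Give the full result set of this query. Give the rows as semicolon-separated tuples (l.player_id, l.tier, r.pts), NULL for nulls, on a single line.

(8, RF, 21)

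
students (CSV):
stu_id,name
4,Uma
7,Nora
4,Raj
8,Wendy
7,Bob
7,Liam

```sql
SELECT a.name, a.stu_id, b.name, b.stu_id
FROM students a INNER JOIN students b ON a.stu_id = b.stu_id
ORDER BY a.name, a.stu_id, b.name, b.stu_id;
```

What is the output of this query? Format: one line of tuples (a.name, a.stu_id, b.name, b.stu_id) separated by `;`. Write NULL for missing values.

(Bob, 7, Bob, 7); (Bob, 7, Liam, 7); (Bob, 7, Nora, 7); (Liam, 7, Bob, 7); (Liam, 7, Liam, 7); (Liam, 7, Nora, 7); (Nora, 7, Bob, 7); (Nora, 7, Liam, 7); (Nora, 7, Nora, 7); (Raj, 4, Raj, 4); (Raj, 4, Uma, 4); (Uma, 4, Raj, 4); (Uma, 4, Uma, 4); (Wendy, 8, Wendy, 8)

INNER JOIN keeps only pairs where the ON condition holds.
Matching on a.stu_id = b.stu_id.
- a (stu_id=4) pairs with 2 row(s) of b.
- a (stu_id=7) pairs with 3 row(s) of b.
- a (stu_id=4) pairs with 2 row(s) of b.
- a (stu_id=8) pairs with 1 row(s) of b.
- a (stu_id=7) pairs with 3 row(s) of b.
- a (stu_id=7) pairs with 3 row(s) of b.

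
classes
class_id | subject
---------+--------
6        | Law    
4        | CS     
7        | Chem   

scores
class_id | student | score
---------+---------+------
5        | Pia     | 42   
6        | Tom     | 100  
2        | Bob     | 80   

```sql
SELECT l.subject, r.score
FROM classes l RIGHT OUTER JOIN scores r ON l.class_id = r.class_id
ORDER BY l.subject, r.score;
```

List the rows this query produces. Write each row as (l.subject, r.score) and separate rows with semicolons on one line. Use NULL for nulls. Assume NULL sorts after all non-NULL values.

(Law, 100); (NULL, 42); (NULL, 80)

RIGHT JOIN keeps every row from `scores`; unmatched rows get NULL for `classes`'s columns.
Matching on l.class_id = r.class_id.
Matched pairs: 1; unmatched r rows kept: 2.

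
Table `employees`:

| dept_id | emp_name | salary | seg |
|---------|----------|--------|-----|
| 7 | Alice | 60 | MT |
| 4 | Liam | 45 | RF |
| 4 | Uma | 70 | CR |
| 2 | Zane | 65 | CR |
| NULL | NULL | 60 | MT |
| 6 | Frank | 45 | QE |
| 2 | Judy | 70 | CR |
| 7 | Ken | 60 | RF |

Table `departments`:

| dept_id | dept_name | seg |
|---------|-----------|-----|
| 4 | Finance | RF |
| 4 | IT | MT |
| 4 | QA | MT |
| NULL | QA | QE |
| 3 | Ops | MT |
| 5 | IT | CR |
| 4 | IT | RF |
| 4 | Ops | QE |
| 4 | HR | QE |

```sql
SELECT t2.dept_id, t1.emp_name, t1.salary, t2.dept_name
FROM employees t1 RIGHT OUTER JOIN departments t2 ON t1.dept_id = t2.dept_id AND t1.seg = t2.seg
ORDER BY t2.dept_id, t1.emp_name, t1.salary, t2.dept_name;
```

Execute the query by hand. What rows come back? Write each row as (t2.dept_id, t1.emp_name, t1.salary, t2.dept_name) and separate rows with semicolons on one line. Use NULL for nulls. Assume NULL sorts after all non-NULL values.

(3, NULL, NULL, Ops); (4, Liam, 45, Finance); (4, Liam, 45, IT); (4, NULL, NULL, HR); (4, NULL, NULL, IT); (4, NULL, NULL, Ops); (4, NULL, NULL, QA); (5, NULL, NULL, IT); (NULL, NULL, NULL, QA)

RIGHT JOIN keeps every row from `departments`; unmatched rows get NULL for `employees`'s columns.
Matching on t1.dept_id = t2.dept_id AND t1.seg = t2.seg. A NULL in a compared column never satisfies the condition.
- t1[0] dept_id=7, seg=MT → no match.
- t1[1] dept_id=4, seg=RF → 2 match(es) in t2 → 2 row(s).
- t1[2] dept_id=4, seg=CR → no match.
- t1[3] dept_id=2, seg=CR → no match.
- t1[4] dept_id=NULL, seg=MT → no match.
- t1[5] dept_id=6, seg=QE → no match.
- t1[6] dept_id=2, seg=CR → no match.
- t1[7] dept_id=7, seg=RF → no match.
- plus 7 unmatched t2 row(s), each kept with NULL t1 columns.
After projecting and ordering:
t2.dept_id | t1.emp_name | t1.salary | t2.dept_name
3 | NULL | NULL | Ops
4 | Liam | 45 | Finance
4 | Liam | 45 | IT
4 | NULL | NULL | HR
4 | NULL | NULL | IT
4 | NULL | NULL | Ops
4 | NULL | NULL | QA
5 | NULL | NULL | IT
NULL | NULL | NULL | QA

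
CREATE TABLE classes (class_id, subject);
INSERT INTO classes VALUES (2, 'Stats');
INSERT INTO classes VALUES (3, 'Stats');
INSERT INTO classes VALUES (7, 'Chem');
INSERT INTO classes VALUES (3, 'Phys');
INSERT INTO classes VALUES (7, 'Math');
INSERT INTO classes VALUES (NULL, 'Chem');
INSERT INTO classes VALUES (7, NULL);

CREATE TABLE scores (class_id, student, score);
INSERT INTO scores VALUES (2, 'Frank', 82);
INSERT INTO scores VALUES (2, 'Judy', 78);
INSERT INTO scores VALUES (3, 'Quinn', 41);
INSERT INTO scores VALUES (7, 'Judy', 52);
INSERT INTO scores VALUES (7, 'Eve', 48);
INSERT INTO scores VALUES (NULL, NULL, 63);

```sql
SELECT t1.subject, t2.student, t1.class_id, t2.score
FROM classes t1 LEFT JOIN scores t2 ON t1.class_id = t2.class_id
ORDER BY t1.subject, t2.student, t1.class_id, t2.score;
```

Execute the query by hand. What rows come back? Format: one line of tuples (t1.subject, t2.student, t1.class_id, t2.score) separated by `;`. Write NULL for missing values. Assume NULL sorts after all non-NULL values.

LEFT JOIN keeps every row from `classes`; unmatched rows get NULL for `scores`'s columns.
Matching on t1.class_id = t2.class_id. A NULL in a compared column never satisfies the condition.
- t1 row (class_id=2): matches 2 t2 row(s) → 2 output row(s).
- t1 row (class_id=3): matches 1 t2 row(s) → 1 output row(s).
- t1 row (class_id=7): matches 2 t2 row(s) → 2 output row(s).
- t1 row (class_id=3): matches 1 t2 row(s) → 1 output row(s).
- t1 row (class_id=7): matches 2 t2 row(s) → 2 output row(s).
- t1 row (class_id=NULL): no match → kept, t2 columns NULL.
- t1 row (class_id=7): matches 2 t2 row(s) → 2 output row(s).

(Chem, Eve, 7, 48); (Chem, Judy, 7, 52); (Chem, NULL, NULL, NULL); (Math, Eve, 7, 48); (Math, Judy, 7, 52); (Phys, Quinn, 3, 41); (Stats, Frank, 2, 82); (Stats, Judy, 2, 78); (Stats, Quinn, 3, 41); (NULL, Eve, 7, 48); (NULL, Judy, 7, 52)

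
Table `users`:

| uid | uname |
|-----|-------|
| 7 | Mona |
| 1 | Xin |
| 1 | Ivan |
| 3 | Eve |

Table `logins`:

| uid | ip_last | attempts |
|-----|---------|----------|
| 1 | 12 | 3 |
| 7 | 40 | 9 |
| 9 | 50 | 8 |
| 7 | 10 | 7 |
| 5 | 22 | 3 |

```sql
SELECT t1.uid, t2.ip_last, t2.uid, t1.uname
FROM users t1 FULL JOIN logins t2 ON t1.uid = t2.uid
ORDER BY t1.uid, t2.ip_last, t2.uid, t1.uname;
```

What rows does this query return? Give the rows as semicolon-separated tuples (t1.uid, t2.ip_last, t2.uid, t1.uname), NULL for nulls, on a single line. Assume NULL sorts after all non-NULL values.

FULL OUTER JOIN keeps every row from both sides; unmatched rows get NULL for the other side's columns.
Matching on t1.uid = t2.uid.
- t1 row (uid=7): matches 2 t2 row(s) → 2 output row(s).
- t1 row (uid=1): matches 1 t2 row(s) → 1 output row(s).
- t1 row (uid=1): matches 1 t2 row(s) → 1 output row(s).
- t1 row (uid=3): no match → kept, t2 columns NULL.
- plus 2 unmatched t2 row(s), each kept with NULL t1 columns.
After projecting and ordering:
t1.uid | t2.ip_last | t2.uid | t1.uname
1 | 12 | 1 | Ivan
1 | 12 | 1 | Xin
3 | NULL | NULL | Eve
7 | 10 | 7 | Mona
7 | 40 | 7 | Mona
NULL | 22 | 5 | NULL
NULL | 50 | 9 | NULL

(1, 12, 1, Ivan); (1, 12, 1, Xin); (3, NULL, NULL, Eve); (7, 10, 7, Mona); (7, 40, 7, Mona); (NULL, 22, 5, NULL); (NULL, 50, 9, NULL)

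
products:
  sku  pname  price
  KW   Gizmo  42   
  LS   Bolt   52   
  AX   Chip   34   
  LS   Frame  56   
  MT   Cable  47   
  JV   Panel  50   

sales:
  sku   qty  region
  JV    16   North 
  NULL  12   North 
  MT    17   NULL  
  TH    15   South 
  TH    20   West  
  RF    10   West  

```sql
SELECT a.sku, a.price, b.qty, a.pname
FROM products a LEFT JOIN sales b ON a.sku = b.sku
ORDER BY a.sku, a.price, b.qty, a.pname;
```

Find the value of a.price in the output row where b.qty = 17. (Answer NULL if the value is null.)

LEFT JOIN keeps every row from `products`; unmatched rows get NULL for `sales`'s columns.
Matching on a.sku = b.sku. A NULL in a compared column never satisfies the condition.
Matched pairs: 2; unmatched a rows kept: 4.

47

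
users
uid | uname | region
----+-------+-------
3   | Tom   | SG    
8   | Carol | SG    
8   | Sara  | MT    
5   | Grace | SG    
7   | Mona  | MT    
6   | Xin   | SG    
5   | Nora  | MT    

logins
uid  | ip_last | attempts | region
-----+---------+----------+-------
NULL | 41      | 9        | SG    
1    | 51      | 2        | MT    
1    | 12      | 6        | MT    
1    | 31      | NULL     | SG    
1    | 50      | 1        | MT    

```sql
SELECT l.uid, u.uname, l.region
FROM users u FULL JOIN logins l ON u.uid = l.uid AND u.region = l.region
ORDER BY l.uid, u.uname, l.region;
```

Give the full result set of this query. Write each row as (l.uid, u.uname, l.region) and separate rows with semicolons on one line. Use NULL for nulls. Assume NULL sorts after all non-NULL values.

(1, NULL, MT); (1, NULL, MT); (1, NULL, MT); (1, NULL, SG); (NULL, Carol, NULL); (NULL, Grace, NULL); (NULL, Mona, NULL); (NULL, Nora, NULL); (NULL, Sara, NULL); (NULL, Tom, NULL); (NULL, Xin, NULL); (NULL, NULL, SG)

FULL OUTER JOIN keeps every row from both sides; unmatched rows get NULL for the other side's columns.
Matching on u.uid = l.uid AND u.region = l.region. A NULL in a compared column never satisfies the condition.
Matched pairs: 0; unmatched u rows kept: 7; unmatched l rows kept: 5.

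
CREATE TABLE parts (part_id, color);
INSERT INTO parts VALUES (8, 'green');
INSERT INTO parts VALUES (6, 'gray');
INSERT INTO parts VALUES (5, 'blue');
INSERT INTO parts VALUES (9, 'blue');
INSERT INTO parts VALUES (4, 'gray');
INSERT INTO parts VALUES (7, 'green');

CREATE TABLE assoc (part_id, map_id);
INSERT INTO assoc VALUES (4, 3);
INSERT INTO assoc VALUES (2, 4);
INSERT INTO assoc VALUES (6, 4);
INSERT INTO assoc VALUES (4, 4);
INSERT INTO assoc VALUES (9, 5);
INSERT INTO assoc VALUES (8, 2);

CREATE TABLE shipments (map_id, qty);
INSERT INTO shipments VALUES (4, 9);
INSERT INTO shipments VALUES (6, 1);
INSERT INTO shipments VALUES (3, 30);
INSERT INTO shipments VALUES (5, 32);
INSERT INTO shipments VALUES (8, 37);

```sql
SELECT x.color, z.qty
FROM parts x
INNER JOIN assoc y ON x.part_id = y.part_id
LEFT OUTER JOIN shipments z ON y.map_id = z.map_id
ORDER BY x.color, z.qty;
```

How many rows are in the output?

5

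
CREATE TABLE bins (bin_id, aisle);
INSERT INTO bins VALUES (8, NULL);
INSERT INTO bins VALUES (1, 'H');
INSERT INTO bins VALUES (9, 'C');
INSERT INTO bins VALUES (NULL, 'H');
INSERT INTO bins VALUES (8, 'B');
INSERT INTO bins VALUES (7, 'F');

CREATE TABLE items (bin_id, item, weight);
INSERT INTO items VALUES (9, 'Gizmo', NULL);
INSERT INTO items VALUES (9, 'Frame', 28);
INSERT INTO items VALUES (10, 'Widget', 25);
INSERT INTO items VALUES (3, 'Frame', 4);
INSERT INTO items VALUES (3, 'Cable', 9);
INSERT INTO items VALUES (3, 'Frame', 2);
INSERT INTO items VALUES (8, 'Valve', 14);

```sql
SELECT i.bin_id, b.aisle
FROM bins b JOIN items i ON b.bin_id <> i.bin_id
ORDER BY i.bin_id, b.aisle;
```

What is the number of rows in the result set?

31

INNER JOIN keeps only pairs where the ON condition holds.
Matching on b.bin_id <> i.bin_id. A NULL in a compared column never satisfies the condition.
- b[0] bin_id=8 → 6 match(es) in i → 6 row(s).
- b[1] bin_id=1 → 7 match(es) in i → 7 row(s).
- b[2] bin_id=9 → 5 match(es) in i → 5 row(s).
- b[3] bin_id=NULL → no match; dropped.
- b[4] bin_id=8 → 6 match(es) in i → 6 row(s).
- b[5] bin_id=7 → 7 match(es) in i → 7 row(s).
Total: 31 rows.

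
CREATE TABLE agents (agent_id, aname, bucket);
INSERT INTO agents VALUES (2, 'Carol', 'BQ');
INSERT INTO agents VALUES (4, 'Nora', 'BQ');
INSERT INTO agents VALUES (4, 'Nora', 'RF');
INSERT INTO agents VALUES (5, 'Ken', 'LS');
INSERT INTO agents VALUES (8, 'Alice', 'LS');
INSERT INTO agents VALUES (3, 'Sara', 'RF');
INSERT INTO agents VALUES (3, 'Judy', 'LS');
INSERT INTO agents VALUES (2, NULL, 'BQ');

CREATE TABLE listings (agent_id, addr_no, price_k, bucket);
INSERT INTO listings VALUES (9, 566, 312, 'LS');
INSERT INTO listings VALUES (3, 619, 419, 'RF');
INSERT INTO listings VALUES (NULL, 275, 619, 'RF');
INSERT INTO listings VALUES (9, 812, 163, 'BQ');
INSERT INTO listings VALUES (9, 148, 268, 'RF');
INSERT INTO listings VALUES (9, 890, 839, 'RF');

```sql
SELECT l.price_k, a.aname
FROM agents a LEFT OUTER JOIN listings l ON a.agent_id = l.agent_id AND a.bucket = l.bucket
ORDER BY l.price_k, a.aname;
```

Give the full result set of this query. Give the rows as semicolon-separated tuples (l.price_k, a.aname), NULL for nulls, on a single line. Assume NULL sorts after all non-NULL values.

(419, Sara); (NULL, Alice); (NULL, Carol); (NULL, Judy); (NULL, Ken); (NULL, Nora); (NULL, Nora); (NULL, NULL)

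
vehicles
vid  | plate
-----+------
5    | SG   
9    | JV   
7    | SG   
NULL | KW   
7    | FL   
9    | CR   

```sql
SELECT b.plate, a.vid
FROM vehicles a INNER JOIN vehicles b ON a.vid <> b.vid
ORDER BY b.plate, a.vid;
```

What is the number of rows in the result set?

16

INNER JOIN keeps only pairs where the ON condition holds.
Matching on a.vid <> b.vid. A NULL in a compared column never satisfies the condition.
- a[0] vid=5 → 4 match(es) in b → 4 row(s).
- a[1] vid=9 → 3 match(es) in b → 3 row(s).
- a[2] vid=7 → 3 match(es) in b → 3 row(s).
- a[3] vid=NULL → no match; dropped.
- a[4] vid=7 → 3 match(es) in b → 3 row(s).
- a[5] vid=9 → 3 match(es) in b → 3 row(s).
Total: 16 rows.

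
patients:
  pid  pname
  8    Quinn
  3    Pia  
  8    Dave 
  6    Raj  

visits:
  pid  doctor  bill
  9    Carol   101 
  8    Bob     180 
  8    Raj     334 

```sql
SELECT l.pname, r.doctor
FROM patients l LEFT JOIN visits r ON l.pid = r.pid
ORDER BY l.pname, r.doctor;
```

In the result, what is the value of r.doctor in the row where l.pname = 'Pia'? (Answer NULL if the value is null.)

LEFT JOIN keeps every row from `patients`; unmatched rows get NULL for `visits`'s columns.
Matching on l.pid = r.pid.
- l (pid=8) pairs with 2 row(s) of r.
- l (pid=3) has no partner → padded with NULL.
- l (pid=8) pairs with 2 row(s) of r.
- l (pid=6) has no partner → padded with NULL.

NULL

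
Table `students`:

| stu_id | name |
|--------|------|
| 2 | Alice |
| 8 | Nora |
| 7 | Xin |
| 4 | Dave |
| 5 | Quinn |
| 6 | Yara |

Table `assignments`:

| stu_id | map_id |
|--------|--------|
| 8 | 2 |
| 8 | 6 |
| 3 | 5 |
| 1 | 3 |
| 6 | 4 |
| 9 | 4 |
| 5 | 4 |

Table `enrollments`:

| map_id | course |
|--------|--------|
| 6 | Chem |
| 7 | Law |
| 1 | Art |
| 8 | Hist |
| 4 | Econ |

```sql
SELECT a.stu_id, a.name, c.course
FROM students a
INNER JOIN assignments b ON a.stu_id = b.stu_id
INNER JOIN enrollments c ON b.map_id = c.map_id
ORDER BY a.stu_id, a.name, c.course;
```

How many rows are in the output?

3

Step 1 — a INNER JOIN b on stu_id → 4 row(s).
Then INNER JOIN `enrollments c` on map_id: keep only rows whose b.map_id appears in c.
Result: 3 row(s).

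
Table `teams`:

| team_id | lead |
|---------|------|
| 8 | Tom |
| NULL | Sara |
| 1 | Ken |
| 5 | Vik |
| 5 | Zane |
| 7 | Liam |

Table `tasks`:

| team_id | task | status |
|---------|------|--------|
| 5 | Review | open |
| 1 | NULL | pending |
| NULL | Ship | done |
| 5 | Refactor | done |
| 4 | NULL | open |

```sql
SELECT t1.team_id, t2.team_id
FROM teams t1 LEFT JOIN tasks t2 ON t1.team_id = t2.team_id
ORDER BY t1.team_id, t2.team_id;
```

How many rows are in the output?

8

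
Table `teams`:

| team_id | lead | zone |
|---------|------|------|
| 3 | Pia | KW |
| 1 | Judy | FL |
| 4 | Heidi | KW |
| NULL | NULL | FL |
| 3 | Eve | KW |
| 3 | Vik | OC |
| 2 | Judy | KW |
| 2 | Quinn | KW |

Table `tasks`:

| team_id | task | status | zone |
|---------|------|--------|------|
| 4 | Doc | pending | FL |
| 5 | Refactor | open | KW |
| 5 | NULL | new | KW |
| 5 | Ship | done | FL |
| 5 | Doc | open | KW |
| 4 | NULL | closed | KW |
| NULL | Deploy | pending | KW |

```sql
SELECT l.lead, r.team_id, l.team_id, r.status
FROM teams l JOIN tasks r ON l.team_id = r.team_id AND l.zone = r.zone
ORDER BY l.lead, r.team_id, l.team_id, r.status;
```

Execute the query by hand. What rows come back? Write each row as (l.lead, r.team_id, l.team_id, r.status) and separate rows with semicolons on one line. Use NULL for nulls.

INNER JOIN keeps only pairs where the ON condition holds.
Matching on l.team_id = r.team_id AND l.zone = r.zone. A NULL in a compared column never satisfies the condition.
- team_id=3, zone=KW: no matching r row, dropped.
- team_id=1, zone=FL: no matching r row, dropped.
- team_id=4, zone=KW: 1 matching r row(s), so 1 row(s) emitted.
- team_id=NULL, zone=FL: no matching r row, dropped.
- team_id=3, zone=KW: no matching r row, dropped.
- team_id=3, zone=OC: no matching r row, dropped.
- team_id=2, zone=KW: no matching r row, dropped.
- team_id=2, zone=KW: no matching r row, dropped.
After projecting and ordering:
l.lead | r.team_id | l.team_id | r.status
Heidi | 4 | 4 | closed

(Heidi, 4, 4, closed)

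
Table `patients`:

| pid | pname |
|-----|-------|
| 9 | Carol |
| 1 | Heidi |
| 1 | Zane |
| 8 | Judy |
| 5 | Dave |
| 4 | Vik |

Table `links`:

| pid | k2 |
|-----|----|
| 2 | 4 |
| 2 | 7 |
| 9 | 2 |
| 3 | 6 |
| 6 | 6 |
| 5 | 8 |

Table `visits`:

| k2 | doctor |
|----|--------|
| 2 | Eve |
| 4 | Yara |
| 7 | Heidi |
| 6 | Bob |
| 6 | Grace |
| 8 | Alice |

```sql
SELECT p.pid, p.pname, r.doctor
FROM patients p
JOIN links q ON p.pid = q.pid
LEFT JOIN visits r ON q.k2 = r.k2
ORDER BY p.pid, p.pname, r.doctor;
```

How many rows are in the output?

Step 1 — p INNER JOIN q on pid → 2 row(s).
Then LEFT JOIN `visits r` on k2: each of those 2 rows is kept; rows whose q.k2 has no match in r get NULL for r's columns.
Result: 2 row(s).

2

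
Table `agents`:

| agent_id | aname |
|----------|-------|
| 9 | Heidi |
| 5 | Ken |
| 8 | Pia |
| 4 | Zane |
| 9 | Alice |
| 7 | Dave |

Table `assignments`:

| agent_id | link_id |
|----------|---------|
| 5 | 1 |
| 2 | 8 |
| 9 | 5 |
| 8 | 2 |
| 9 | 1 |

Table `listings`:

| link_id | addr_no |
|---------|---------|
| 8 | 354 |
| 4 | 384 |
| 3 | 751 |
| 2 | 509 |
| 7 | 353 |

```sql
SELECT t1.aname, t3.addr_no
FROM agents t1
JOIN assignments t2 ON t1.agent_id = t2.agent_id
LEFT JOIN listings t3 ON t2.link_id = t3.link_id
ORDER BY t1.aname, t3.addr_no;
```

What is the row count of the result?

6

Step 1 — t1 INNER JOIN t2 on agent_id → 6 row(s).
Then LEFT JOIN `listings t3` on link_id: each of those 6 rows is kept; rows whose t2.link_id has no match in t3 get NULL for t3's columns.
Result: 6 row(s).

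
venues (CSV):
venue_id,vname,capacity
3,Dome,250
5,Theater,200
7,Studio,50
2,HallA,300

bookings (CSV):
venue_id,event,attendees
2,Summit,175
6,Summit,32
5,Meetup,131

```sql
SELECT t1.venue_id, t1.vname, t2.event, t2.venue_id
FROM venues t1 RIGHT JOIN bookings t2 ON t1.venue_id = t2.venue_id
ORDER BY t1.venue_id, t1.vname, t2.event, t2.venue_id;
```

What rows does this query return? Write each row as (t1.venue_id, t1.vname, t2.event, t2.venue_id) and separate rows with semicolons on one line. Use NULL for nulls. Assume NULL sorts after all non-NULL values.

(2, HallA, Summit, 2); (5, Theater, Meetup, 5); (NULL, NULL, Summit, 6)

RIGHT JOIN keeps every row from `bookings`; unmatched rows get NULL for `venues`'s columns.
Matching on t1.venue_id = t2.venue_id.
- venue_id=3: no matching t2 row.
- venue_id=5: 1 matching t2 row(s), so 1 row(s) emitted.
- venue_id=7: no matching t2 row.
- venue_id=2: 1 matching t2 row(s), so 1 row(s) emitted.
- plus 1 unmatched t2 row(s), each kept with NULL t1 columns.
After projecting and ordering:
t1.venue_id | t1.vname | t2.event | t2.venue_id
2 | HallA | Summit | 2
5 | Theater | Meetup | 5
NULL | NULL | Summit | 6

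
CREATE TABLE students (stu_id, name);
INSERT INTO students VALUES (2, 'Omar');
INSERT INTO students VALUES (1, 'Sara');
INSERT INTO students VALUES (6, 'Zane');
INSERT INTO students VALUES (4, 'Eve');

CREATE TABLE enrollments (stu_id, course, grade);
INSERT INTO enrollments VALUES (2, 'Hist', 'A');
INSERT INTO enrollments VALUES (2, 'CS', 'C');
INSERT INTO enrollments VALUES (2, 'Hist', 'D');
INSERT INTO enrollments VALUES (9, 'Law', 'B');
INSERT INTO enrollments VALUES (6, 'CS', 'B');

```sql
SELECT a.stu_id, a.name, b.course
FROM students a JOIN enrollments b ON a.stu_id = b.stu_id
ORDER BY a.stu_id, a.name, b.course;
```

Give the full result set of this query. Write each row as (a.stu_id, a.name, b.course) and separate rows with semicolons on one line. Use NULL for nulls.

(2, Omar, CS); (2, Omar, Hist); (2, Omar, Hist); (6, Zane, CS)

INNER JOIN keeps only pairs where the ON condition holds.
Matching on a.stu_id = b.stu_id.
- a row (stu_id=2): matches 3 b row(s) → 3 output row(s).
- a row (stu_id=1): no match → dropped.
- a row (stu_id=6): matches 1 b row(s) → 1 output row(s).
- a row (stu_id=4): no match → dropped.
After projecting and ordering:
a.stu_id | a.name | b.course
2 | Omar | CS
2 | Omar | Hist
2 | Omar | Hist
6 | Zane | CS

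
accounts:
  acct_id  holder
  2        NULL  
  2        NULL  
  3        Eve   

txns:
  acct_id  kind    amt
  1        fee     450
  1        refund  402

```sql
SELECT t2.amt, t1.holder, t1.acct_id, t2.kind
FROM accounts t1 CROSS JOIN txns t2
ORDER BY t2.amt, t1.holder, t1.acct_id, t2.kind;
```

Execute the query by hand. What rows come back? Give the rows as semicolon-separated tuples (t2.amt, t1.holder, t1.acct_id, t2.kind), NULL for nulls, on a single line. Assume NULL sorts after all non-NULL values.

(402, Eve, 3, refund); (402, NULL, 2, refund); (402, NULL, 2, refund); (450, Eve, 3, fee); (450, NULL, 2, fee); (450, NULL, 2, fee)

CROSS JOIN pairs every row of `accounts` with every row of `txns`: 3 × 2 = 6 rows.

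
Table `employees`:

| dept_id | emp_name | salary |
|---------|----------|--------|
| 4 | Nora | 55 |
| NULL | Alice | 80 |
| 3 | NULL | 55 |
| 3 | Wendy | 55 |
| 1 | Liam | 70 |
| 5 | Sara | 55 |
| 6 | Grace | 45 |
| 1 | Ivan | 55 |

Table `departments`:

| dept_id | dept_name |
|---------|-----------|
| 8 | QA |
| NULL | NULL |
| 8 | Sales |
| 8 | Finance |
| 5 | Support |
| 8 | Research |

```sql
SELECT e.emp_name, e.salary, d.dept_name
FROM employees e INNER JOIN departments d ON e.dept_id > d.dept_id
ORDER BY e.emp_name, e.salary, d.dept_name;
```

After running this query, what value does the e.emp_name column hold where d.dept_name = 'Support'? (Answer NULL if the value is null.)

INNER JOIN keeps only pairs where the ON condition holds.
Matching on e.dept_id > d.dept_id. A NULL in a compared column never satisfies the condition.
- e (dept_id=4) has no partner → excluded.
- e (dept_id=NULL) has no partner → excluded.
- e (dept_id=3) has no partner → excluded.
- e (dept_id=3) has no partner → excluded.
- e (dept_id=1) has no partner → excluded.
- e (dept_id=5) has no partner → excluded.
- e (dept_id=6) pairs with 1 row(s) of d.
- e (dept_id=1) has no partner → excluded.

Grace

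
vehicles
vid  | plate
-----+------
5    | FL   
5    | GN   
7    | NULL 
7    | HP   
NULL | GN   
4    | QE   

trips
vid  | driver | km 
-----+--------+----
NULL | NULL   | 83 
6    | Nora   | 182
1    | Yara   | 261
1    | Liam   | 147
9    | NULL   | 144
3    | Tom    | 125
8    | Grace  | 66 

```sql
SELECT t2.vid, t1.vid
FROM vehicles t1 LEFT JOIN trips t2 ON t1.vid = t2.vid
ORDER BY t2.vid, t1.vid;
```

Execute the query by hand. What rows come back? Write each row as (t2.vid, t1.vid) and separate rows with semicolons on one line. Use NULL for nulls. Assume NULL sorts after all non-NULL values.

LEFT JOIN keeps every row from `vehicles`; unmatched rows get NULL for `trips`'s columns.
Matching on t1.vid = t2.vid. A NULL in a compared column never satisfies the condition.
- t1 row (vid=5): no match → kept, t2 columns NULL.
- t1 row (vid=5): no match → kept, t2 columns NULL.
- t1 row (vid=7): no match → kept, t2 columns NULL.
- t1 row (vid=7): no match → kept, t2 columns NULL.
- t1 row (vid=NULL): no match → kept, t2 columns NULL.
- t1 row (vid=4): no match → kept, t2 columns NULL.
After projecting and ordering:
t2.vid | t1.vid
NULL | 4
NULL | 5
NULL | 5
NULL | 7
NULL | 7
NULL | NULL

(NULL, 4); (NULL, 5); (NULL, 5); (NULL, 7); (NULL, 7); (NULL, NULL)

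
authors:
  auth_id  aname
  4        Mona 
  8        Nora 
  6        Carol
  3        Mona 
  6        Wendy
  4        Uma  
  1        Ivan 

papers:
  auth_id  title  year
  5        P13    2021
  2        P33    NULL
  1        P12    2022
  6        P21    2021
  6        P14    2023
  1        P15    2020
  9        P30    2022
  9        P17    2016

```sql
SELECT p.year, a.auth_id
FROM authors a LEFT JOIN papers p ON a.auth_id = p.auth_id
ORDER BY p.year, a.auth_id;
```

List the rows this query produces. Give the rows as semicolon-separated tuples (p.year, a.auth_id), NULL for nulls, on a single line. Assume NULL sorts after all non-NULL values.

(2020, 1); (2021, 6); (2021, 6); (2022, 1); (2023, 6); (2023, 6); (NULL, 3); (NULL, 4); (NULL, 4); (NULL, 8)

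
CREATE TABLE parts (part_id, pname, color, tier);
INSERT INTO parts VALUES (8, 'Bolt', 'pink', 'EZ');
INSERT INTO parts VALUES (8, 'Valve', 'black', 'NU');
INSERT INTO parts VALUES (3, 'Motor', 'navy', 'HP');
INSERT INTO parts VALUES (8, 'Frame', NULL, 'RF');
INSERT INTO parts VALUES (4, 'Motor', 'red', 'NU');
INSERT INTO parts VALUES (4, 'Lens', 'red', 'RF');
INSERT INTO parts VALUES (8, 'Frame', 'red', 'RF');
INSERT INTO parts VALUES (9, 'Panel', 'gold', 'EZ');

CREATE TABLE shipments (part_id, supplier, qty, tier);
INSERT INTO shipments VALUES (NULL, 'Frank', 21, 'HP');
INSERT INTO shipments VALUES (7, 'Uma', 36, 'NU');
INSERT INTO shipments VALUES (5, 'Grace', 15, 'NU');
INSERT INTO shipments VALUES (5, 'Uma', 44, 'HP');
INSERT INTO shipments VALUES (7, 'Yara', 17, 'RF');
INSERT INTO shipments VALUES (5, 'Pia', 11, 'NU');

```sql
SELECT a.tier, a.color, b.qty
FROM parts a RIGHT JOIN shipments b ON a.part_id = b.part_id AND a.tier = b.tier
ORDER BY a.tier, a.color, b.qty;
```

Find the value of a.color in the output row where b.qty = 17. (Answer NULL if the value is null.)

RIGHT JOIN keeps every row from `shipments`; unmatched rows get NULL for `parts`'s columns.
Matching on a.part_id = b.part_id AND a.tier = b.tier. A NULL in a compared column never satisfies the condition.
- a[0] part_id=8, tier=EZ → no match.
- a[1] part_id=8, tier=NU → no match.
- a[2] part_id=3, tier=HP → no match.
- a[3] part_id=8, tier=RF → no match.
- a[4] part_id=4, tier=NU → no match.
- a[5] part_id=4, tier=RF → no match.
- a[6] part_id=8, tier=RF → no match.
- a[7] part_id=9, tier=EZ → no match.
- plus 6 unmatched b row(s), each kept with NULL a columns.

NULL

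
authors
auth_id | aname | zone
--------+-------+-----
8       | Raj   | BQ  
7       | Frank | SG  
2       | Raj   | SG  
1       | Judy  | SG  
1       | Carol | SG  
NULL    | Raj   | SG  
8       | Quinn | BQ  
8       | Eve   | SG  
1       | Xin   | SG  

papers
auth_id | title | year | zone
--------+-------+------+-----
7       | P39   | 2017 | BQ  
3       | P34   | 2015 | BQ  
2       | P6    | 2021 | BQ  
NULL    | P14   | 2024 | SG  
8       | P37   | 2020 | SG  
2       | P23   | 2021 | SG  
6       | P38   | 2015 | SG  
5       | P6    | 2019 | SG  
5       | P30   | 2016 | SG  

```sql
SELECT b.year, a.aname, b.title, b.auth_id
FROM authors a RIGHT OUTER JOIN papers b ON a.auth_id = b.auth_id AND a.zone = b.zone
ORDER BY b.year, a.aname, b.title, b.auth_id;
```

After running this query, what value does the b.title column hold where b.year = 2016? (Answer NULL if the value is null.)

P30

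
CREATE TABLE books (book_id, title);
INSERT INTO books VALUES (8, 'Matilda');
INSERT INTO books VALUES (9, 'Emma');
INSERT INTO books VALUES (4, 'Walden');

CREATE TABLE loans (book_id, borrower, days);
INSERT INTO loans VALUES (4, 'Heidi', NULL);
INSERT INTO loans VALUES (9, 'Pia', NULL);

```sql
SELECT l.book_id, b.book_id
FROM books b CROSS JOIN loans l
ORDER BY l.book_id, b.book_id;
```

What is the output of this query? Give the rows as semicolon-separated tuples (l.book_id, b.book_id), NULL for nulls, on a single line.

(4, 4); (4, 8); (4, 9); (9, 4); (9, 8); (9, 9)

CROSS JOIN pairs every row of `books` with every row of `loans`: 3 × 2 = 6 rows.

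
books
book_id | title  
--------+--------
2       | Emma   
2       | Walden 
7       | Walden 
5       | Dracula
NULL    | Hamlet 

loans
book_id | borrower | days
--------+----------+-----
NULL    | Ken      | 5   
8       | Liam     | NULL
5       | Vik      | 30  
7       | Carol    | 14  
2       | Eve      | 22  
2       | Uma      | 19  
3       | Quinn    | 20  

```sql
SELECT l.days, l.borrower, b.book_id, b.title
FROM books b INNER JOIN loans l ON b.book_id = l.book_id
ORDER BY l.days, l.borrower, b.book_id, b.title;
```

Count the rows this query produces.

6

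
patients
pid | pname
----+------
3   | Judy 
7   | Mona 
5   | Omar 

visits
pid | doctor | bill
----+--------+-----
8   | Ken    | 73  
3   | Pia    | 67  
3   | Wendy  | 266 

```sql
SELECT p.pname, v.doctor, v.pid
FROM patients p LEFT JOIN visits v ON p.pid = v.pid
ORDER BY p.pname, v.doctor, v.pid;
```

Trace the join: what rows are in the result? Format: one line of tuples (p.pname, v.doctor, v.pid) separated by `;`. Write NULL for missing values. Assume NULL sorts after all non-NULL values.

(Judy, Pia, 3); (Judy, Wendy, 3); (Mona, NULL, NULL); (Omar, NULL, NULL)

LEFT JOIN keeps every row from `patients`; unmatched rows get NULL for `visits`'s columns.
Matching on p.pid = v.pid.
- p (pid=3) pairs with 2 row(s) of v.
- p (pid=7) has no partner → padded with NULL.
- p (pid=5) has no partner → padded with NULL.
After projecting and ordering:
p.pname | v.doctor | v.pid
Judy | Pia | 3
Judy | Wendy | 3
Mona | NULL | NULL
Omar | NULL | NULL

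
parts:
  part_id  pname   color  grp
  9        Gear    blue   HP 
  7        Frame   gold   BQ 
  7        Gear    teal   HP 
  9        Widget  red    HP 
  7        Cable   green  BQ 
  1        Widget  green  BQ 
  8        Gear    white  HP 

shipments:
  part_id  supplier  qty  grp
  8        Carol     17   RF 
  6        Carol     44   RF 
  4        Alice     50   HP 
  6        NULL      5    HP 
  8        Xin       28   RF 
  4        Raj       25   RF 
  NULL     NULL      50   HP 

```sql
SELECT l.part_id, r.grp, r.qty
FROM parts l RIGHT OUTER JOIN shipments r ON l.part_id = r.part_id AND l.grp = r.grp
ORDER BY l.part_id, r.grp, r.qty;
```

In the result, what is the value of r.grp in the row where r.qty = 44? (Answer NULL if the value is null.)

RIGHT JOIN keeps every row from `shipments`; unmatched rows get NULL for `parts`'s columns.
Matching on l.part_id = r.part_id AND l.grp = r.grp. A NULL in a compared column never satisfies the condition.
- l (part_id=9, grp=HP) has no partner in r.
- l (part_id=7, grp=BQ) has no partner in r.
- l (part_id=7, grp=HP) has no partner in r.
- l (part_id=9, grp=HP) has no partner in r.
- l (part_id=7, grp=BQ) has no partner in r.
- l (part_id=1, grp=BQ) has no partner in r.
- l (part_id=8, grp=HP) has no partner in r.
- 7 r row(s) had no l match → kept, l columns NULL.

RF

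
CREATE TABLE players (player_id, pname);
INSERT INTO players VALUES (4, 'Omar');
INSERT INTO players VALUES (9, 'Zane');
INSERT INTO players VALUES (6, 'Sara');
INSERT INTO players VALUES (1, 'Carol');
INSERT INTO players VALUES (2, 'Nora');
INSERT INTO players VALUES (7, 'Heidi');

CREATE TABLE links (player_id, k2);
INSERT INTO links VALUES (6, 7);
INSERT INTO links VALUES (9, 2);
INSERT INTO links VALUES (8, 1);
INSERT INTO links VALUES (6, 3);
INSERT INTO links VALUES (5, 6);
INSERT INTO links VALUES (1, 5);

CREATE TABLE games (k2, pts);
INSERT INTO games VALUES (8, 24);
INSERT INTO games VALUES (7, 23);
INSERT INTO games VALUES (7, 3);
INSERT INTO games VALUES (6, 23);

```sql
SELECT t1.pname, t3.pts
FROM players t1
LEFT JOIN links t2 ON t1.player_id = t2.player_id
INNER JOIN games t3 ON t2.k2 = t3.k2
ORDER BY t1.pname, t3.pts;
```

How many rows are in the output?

2

Joins associate left-to-right: players LEFT JOIN links on player_id gives 7 intermediate row(s).
Then INNER JOIN `games t3` on k2: keep only rows whose t2.k2 appears in t3.
Result: 2 row(s).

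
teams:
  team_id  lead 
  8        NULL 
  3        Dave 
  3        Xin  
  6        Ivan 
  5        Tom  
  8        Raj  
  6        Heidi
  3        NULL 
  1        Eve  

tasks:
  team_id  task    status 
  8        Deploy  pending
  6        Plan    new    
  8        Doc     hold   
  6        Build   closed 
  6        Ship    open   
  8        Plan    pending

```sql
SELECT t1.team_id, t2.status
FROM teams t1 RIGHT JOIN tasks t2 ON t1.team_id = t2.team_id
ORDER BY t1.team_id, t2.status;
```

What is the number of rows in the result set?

12

RIGHT JOIN keeps every row from `tasks`; unmatched rows get NULL for `teams`'s columns.
Matching on t1.team_id = t2.team_id.
Matched pairs: 12; unmatched t2 rows kept: 0.
Total: 12 rows.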